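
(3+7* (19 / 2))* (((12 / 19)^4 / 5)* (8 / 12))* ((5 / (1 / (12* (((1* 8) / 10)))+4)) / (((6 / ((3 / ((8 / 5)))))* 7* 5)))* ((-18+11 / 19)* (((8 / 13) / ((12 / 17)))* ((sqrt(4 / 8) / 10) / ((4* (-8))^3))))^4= 139354969591819099 / 7531236161098691729090090589224960000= 0.00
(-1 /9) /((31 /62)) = -2 /9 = -0.22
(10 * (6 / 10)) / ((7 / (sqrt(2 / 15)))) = 2 * sqrt(30) / 35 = 0.31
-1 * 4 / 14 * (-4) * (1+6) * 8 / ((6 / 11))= 352 / 3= 117.33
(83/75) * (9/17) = 249/425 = 0.59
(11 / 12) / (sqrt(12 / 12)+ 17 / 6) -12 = -541 / 46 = -11.76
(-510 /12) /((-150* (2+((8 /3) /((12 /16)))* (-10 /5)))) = -51 /920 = -0.06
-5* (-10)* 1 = 50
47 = 47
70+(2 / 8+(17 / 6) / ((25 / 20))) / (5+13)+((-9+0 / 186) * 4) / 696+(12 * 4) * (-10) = -12838441 / 31320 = -409.91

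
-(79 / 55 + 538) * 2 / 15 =-59338 / 825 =-71.92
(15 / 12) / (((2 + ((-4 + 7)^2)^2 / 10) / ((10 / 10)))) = 25 / 202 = 0.12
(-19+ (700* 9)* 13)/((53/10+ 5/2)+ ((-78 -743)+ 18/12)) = -818810/8117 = -100.88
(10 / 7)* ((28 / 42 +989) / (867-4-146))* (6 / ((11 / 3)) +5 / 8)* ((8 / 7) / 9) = 5908310 / 10434501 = 0.57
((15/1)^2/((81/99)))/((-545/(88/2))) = -2420/109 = -22.20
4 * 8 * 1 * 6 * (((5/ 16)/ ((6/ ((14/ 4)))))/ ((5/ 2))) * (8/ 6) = 56/ 3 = 18.67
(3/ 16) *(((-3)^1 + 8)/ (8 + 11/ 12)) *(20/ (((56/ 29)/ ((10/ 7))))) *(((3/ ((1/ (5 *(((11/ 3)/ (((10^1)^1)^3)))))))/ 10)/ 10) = 2871/ 3355520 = 0.00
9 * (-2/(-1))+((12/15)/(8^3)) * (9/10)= 115209/6400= 18.00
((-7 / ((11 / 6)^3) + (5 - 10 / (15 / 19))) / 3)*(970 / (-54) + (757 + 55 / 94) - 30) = -2082.19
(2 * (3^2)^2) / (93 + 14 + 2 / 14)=189 / 125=1.51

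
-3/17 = -0.18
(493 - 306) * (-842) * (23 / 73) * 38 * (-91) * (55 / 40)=235877415.75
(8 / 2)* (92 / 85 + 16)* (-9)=-52272 / 85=-614.96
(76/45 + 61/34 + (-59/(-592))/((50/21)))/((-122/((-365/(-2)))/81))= -427.10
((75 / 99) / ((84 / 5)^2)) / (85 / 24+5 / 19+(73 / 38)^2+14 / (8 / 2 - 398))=8889625 / 24705822834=0.00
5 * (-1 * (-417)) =2085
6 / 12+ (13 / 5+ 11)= 141 / 10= 14.10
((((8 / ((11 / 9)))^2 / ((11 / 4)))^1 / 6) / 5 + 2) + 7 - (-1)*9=18.52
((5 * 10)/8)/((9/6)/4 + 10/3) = 150/89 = 1.69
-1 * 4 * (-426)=1704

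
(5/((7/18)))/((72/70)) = 25/2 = 12.50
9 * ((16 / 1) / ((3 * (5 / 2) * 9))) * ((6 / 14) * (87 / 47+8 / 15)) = 53792 / 24675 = 2.18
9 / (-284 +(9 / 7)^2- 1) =-147 / 4628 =-0.03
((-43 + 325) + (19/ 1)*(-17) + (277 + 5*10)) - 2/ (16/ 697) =1591/ 8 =198.88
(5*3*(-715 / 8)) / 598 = -825 / 368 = -2.24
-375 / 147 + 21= 904 / 49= 18.45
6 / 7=0.86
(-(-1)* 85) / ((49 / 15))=1275 / 49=26.02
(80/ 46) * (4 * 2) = 320/ 23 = 13.91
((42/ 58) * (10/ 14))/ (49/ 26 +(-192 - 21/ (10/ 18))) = -0.00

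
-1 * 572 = -572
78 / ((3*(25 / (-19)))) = -19.76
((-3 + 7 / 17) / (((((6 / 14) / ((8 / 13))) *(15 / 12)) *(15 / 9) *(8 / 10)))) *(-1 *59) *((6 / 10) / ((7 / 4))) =45.11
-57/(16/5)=-285/16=-17.81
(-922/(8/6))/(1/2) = -1383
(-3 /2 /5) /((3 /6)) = -3 /5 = -0.60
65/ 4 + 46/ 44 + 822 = 36929/ 44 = 839.30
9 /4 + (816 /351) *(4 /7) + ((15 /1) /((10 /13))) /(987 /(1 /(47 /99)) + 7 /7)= 7067989 /1952496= 3.62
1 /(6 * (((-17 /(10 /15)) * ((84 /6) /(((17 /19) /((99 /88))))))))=-4 /10773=-0.00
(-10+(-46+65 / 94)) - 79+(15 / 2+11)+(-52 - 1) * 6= -20389 / 47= -433.81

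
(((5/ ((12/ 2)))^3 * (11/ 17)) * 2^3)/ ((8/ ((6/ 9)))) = 0.25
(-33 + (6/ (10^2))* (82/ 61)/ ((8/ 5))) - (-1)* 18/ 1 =-36477/ 2440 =-14.95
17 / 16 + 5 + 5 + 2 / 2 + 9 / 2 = 265 / 16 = 16.56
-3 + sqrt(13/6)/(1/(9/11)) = -3 + 3 * sqrt(78)/22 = -1.80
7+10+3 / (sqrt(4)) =37 / 2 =18.50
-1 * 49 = -49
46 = 46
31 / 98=0.32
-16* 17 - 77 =-349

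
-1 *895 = -895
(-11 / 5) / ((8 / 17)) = -187 / 40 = -4.68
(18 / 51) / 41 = 6 / 697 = 0.01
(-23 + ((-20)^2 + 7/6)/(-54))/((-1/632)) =1557722/81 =19231.14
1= 1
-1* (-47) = 47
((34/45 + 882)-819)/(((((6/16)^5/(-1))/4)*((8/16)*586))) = -376045568/3203955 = -117.37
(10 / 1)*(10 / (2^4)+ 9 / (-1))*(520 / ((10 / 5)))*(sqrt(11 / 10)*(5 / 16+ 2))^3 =-485306393*sqrt(110) / 16384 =-310665.06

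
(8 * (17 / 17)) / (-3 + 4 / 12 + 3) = 24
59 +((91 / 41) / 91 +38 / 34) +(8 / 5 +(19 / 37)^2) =295827184 / 4770965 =62.01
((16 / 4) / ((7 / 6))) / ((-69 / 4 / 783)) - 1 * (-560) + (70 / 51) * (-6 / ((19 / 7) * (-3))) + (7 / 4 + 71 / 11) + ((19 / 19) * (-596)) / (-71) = 421.98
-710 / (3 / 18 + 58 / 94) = -200220 / 221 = -905.97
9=9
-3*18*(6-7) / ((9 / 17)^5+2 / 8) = 306689112 / 1656053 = 185.19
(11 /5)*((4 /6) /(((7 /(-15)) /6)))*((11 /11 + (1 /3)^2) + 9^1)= -190.67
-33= -33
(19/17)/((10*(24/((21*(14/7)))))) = 133/680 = 0.20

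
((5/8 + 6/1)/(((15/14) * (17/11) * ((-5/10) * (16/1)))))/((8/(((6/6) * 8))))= -4081/8160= -0.50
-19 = -19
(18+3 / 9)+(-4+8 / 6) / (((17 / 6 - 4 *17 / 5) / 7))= 19445 / 969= 20.07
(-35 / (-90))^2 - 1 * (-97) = 31477 / 324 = 97.15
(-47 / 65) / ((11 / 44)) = -188 / 65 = -2.89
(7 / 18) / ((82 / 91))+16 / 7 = 28075 / 10332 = 2.72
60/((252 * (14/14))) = 5/21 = 0.24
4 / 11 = 0.36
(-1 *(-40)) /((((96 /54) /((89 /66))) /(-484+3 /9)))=-14674.89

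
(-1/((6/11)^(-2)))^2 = 1296/14641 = 0.09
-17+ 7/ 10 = -163/ 10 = -16.30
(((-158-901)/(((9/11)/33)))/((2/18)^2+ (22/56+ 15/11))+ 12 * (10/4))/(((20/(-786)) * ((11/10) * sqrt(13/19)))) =418262061222 * sqrt(247)/6310447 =1041686.00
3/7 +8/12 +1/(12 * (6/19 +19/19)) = 811/700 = 1.16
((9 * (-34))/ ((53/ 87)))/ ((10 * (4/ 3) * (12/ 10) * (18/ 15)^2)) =-36975/ 1696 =-21.80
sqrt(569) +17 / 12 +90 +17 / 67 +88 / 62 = sqrt(569) +2320169 / 24924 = 116.94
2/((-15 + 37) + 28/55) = 55/619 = 0.09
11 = 11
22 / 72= 11 / 36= 0.31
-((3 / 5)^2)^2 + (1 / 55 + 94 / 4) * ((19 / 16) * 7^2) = 301033613 / 220000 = 1368.33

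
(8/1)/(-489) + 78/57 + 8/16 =34415/18582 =1.85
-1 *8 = -8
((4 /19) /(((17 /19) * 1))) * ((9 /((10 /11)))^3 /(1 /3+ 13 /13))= 2910897 /17000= 171.23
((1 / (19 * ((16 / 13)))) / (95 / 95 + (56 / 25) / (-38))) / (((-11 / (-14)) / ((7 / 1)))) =15925 / 39336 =0.40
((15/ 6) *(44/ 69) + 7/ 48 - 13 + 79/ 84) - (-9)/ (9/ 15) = 12057/ 2576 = 4.68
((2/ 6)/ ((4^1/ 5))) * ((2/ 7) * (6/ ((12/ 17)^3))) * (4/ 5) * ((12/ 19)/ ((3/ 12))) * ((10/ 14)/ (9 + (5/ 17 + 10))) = 417605/ 2748312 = 0.15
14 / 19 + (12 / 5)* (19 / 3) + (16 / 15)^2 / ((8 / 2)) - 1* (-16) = 137746 / 4275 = 32.22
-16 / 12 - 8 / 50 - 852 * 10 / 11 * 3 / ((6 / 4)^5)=-2283088 / 7425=-307.49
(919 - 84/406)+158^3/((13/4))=457886577/377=1214553.25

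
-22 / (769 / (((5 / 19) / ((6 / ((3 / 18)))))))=-55 / 262998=-0.00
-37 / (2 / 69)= -2553 / 2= -1276.50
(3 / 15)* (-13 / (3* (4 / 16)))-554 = -8362 / 15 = -557.47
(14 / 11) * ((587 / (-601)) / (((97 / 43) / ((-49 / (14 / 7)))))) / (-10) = -8657663 / 6412670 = -1.35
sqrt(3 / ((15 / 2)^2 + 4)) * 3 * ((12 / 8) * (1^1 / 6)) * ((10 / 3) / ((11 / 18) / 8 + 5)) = 720 * sqrt(723) / 176171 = 0.11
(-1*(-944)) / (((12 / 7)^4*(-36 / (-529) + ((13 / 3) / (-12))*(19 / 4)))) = -74937611 / 1129311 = -66.36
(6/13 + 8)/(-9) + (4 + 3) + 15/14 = 11681/1638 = 7.13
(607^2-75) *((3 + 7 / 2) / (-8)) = -2394431 / 8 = -299303.88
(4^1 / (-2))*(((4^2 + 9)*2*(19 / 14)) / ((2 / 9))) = -4275 / 7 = -610.71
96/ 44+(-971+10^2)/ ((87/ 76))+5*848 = 3331612/ 957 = 3481.31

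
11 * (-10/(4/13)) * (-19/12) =13585/24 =566.04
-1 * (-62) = 62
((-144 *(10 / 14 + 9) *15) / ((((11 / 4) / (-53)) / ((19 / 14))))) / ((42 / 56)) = 394421760 / 539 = 731765.79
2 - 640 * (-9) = 5762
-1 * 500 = -500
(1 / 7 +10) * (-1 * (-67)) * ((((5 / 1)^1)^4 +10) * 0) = 0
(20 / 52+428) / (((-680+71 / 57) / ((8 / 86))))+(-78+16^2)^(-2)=-40208561537 / 685234652284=-0.06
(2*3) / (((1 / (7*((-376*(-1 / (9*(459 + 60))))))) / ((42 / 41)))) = 3.46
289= 289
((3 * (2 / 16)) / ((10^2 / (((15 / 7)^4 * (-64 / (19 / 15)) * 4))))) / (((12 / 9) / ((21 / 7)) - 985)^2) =-59049000 / 3581881666699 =-0.00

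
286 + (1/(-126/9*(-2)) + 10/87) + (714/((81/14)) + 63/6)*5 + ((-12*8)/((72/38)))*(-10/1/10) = 22063313/21924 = 1006.35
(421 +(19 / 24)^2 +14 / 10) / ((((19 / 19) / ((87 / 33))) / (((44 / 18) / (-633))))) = -35331193 / 8203680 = -4.31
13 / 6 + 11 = 79 / 6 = 13.17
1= 1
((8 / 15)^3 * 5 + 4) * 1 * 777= 831908 / 225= 3697.37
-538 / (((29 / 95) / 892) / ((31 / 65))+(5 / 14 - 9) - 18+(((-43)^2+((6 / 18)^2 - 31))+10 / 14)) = -17807500872 / 59320269361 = -0.30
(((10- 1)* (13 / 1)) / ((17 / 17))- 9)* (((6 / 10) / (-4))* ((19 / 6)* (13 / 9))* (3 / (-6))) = 741 / 20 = 37.05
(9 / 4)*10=45 / 2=22.50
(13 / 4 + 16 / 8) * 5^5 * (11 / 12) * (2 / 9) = 240625 / 72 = 3342.01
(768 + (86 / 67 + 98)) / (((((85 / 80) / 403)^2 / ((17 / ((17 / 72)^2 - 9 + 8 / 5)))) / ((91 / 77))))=-341322867.34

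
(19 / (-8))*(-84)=399 / 2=199.50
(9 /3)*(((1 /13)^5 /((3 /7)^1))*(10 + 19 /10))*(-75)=-12495 /742586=-0.02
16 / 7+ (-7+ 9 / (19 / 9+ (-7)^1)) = -2019 / 308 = -6.56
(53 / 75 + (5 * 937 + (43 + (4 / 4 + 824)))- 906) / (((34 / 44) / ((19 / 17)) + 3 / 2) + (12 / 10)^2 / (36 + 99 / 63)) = 9580143463 / 4596027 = 2084.44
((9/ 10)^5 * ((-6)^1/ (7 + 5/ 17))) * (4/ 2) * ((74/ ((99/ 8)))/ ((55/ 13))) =-160947891/ 117218750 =-1.37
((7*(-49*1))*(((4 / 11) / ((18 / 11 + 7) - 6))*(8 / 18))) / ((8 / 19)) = -13034 / 261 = -49.94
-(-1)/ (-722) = -1/ 722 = -0.00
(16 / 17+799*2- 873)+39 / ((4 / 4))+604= 23272 / 17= 1368.94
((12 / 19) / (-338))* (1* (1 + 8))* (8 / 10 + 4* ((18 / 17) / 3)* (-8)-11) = 98658 / 272935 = 0.36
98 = 98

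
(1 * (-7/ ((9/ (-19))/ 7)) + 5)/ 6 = 488/ 27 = 18.07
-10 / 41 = -0.24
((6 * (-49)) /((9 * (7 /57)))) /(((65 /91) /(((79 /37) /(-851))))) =147098 /157435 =0.93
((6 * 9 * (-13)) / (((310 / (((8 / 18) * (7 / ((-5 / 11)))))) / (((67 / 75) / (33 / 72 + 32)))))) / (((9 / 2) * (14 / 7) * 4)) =536536 / 45279375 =0.01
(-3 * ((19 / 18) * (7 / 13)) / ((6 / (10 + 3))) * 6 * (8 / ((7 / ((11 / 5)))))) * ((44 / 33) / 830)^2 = -3344 / 23250375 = -0.00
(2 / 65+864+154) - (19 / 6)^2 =2358727 / 2340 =1008.00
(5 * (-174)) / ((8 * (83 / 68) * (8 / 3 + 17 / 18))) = -26622 / 1079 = -24.67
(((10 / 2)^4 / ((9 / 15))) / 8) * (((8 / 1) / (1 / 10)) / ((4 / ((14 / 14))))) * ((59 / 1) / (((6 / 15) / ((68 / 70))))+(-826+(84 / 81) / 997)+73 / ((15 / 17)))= -883250115625 / 565299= -1562447.69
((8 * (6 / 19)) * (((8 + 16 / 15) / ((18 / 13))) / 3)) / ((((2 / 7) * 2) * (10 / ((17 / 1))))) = 210392 / 12825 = 16.40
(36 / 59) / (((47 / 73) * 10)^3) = 3501153 / 1531389250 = 0.00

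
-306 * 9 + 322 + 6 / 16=-19453 / 8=-2431.62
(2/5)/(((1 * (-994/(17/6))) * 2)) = -17/29820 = -0.00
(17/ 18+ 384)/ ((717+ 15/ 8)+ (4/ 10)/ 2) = 0.54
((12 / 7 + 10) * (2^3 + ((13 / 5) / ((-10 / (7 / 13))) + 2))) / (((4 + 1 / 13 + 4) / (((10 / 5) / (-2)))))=-262769 / 18375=-14.30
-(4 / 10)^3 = -8 / 125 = -0.06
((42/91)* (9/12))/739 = 9/19214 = 0.00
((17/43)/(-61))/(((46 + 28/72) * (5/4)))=-1224/10951025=-0.00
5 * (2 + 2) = 20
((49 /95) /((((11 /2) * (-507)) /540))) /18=-196 /35321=-0.01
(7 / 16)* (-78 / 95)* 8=-273 / 95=-2.87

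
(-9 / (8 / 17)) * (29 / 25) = -4437 / 200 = -22.18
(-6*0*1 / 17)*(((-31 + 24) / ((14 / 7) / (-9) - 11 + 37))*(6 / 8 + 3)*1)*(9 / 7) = 0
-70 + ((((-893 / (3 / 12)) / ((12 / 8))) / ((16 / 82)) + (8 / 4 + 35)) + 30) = -12207.33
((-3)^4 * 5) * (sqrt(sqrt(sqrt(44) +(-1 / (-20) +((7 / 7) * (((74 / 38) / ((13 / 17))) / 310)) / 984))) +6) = 27 * 4709055^(3 / 4) * (3767873 +150689760 * sqrt(11))^(1 / 4) / 627874 +2430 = 3081.18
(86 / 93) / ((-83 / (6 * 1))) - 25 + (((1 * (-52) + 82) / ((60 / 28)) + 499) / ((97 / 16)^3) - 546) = -568.76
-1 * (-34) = 34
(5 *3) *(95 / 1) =1425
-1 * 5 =-5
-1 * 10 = -10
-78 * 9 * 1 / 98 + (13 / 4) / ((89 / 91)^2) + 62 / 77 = -50556101 / 17077676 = -2.96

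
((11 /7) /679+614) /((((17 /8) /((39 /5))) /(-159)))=-144773655624 /404005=-358346.20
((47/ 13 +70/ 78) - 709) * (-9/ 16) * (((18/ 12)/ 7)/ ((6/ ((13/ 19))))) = 9.68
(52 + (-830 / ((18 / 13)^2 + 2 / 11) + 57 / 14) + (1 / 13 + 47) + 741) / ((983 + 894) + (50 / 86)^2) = 0.24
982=982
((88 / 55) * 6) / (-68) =-12 / 85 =-0.14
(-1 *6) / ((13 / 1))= -6 / 13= -0.46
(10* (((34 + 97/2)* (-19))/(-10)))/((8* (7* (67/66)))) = 103455/3752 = 27.57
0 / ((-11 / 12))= 0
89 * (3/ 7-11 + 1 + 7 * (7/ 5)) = 712/ 35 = 20.34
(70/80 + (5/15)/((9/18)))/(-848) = -37/20352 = -0.00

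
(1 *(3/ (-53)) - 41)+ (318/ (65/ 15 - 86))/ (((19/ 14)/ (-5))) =-188284/ 7049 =-26.71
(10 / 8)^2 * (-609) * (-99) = 1507275 / 16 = 94204.69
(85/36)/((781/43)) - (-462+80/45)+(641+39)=10687381/9372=1140.35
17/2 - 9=-1/2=-0.50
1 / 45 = 0.02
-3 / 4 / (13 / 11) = -33 / 52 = -0.63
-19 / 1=-19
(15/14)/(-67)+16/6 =7459/2814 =2.65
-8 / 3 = -2.67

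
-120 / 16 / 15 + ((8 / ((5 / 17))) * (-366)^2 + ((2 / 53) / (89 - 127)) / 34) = 311874173104 / 85595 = 3643602.70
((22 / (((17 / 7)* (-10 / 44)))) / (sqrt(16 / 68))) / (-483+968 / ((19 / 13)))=-32186* sqrt(17) / 289595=-0.46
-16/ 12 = -4/ 3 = -1.33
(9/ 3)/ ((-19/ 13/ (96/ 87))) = -1248/ 551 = -2.26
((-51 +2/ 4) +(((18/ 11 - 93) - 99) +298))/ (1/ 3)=3771/ 22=171.41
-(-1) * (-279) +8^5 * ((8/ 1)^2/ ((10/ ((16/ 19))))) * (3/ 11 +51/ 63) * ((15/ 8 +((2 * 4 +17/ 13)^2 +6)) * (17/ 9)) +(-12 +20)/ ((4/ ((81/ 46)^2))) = 12683038729683029/ 371729358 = 34119012.82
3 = 3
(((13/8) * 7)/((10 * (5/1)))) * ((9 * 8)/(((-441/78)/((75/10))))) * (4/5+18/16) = -16731/400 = -41.83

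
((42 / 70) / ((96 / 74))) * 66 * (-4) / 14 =-1221 / 140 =-8.72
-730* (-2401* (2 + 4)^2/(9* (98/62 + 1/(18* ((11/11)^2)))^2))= 2182948094880/833569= 2618797.12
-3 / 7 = -0.43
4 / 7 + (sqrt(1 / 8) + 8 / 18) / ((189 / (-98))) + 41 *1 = 70321 / 1701 - 7 *sqrt(2) / 54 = 41.16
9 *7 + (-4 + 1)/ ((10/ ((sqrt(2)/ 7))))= 63-3 *sqrt(2)/ 70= 62.94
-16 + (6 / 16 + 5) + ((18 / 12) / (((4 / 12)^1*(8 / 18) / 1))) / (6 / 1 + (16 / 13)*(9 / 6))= -2539 / 272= -9.33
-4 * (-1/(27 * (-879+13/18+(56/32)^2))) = -64/378093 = -0.00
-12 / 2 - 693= -699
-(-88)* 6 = 528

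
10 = 10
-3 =-3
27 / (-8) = -27 / 8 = -3.38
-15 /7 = -2.14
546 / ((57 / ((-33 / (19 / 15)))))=-90090 / 361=-249.56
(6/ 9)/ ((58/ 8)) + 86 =7490/ 87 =86.09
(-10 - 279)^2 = 83521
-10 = -10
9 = 9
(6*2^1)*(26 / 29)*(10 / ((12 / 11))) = 98.62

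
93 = 93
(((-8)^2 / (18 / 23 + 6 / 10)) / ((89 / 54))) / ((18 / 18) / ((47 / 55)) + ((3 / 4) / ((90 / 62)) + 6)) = 373593600 / 102250409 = 3.65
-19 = -19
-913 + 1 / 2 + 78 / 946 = -863147 / 946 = -912.42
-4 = -4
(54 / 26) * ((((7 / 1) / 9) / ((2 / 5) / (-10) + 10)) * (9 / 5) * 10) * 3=8.76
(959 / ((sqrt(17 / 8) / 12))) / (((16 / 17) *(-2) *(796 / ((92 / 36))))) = -22057 *sqrt(34) / 9552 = -13.46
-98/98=-1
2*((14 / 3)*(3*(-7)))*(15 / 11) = -2940 / 11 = -267.27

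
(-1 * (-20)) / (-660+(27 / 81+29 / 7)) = -210 / 6883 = -0.03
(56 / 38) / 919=28 / 17461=0.00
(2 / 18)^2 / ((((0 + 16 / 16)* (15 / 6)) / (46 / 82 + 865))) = 70976 / 16605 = 4.27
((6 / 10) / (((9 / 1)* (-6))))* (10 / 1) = -1 / 9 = -0.11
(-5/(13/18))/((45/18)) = -36/13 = -2.77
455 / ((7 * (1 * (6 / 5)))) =325 / 6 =54.17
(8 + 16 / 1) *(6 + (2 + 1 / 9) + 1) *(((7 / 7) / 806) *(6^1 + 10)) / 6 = 2624 / 3627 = 0.72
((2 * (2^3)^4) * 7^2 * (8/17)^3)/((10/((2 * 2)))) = 411041792/24565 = 16732.82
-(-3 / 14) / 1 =3 / 14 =0.21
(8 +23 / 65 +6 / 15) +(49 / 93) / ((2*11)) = 1167359 / 132990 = 8.78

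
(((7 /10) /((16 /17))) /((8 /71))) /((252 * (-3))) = -1207 /138240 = -0.01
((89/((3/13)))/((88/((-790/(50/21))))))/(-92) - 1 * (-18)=1368461/40480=33.81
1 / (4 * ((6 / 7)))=7 / 24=0.29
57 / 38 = 3 / 2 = 1.50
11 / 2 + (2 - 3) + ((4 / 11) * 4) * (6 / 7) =885 / 154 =5.75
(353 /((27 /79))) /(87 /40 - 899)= -1115480 /968571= -1.15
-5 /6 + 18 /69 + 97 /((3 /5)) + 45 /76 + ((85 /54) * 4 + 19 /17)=135674543 /802332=169.10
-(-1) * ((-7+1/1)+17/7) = -25/7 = -3.57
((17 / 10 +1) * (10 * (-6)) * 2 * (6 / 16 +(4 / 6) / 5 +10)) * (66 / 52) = -86427 / 20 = -4321.35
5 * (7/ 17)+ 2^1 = 69/ 17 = 4.06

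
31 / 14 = 2.21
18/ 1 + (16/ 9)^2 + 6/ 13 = 22768/ 1053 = 21.62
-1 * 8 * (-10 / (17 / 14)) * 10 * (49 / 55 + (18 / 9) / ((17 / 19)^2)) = 120671040 / 54043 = 2232.87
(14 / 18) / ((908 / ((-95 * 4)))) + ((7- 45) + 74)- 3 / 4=285403 / 8172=34.92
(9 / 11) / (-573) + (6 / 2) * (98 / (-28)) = -44127 / 4202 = -10.50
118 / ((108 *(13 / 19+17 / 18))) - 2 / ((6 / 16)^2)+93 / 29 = -1503848 / 145377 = -10.34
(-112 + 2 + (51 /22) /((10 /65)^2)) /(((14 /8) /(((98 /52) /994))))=-1061 /81224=-0.01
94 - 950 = -856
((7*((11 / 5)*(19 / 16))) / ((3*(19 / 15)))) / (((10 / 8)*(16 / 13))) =1001 / 320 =3.13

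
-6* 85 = -510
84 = 84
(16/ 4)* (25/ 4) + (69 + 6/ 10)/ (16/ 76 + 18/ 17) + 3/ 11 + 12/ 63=19011712/ 236775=80.29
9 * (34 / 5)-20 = 41.20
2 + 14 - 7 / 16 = 249 / 16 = 15.56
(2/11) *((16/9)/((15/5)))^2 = 512/8019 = 0.06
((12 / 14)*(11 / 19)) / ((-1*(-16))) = 33 / 1064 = 0.03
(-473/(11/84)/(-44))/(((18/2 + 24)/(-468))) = -140868/121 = -1164.20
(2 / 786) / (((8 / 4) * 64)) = 1 / 50304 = 0.00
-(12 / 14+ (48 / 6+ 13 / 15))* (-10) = 2042 / 21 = 97.24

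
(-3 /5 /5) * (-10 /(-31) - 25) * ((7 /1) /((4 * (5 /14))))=22491 /1550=14.51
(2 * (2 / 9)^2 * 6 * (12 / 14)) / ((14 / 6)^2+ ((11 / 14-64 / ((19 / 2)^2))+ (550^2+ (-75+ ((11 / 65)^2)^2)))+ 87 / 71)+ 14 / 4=3.50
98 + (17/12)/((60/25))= 14197/144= 98.59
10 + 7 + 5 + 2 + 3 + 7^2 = 76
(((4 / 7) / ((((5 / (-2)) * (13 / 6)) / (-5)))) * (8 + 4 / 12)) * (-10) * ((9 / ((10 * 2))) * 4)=-7200 / 91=-79.12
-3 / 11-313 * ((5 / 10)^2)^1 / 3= -3479 / 132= -26.36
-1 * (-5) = 5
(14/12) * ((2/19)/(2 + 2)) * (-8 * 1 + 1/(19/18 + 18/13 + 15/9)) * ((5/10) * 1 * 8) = -52178/54777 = -0.95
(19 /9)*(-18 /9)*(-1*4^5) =38912 /9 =4323.56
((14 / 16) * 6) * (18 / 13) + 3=267 / 26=10.27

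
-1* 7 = -7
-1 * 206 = -206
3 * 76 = 228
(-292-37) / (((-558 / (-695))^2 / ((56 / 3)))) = -9527.17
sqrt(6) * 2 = 2 * sqrt(6) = 4.90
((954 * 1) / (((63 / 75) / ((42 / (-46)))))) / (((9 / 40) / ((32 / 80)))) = -42400 / 23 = -1843.48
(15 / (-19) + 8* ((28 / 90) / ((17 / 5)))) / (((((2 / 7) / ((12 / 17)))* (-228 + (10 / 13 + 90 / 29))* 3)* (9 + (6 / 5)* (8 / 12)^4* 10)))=1322139 / 71219016776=0.00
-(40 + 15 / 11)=-41.36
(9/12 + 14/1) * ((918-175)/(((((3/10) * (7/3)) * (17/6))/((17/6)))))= 219185/14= 15656.07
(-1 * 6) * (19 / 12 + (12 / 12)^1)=-31 / 2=-15.50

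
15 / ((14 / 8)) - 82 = -514 / 7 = -73.43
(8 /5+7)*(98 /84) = 301 /30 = 10.03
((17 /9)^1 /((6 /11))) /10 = 187 /540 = 0.35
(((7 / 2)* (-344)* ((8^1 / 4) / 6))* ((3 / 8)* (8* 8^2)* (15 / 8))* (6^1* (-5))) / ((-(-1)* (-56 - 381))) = -4334400 / 437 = -9918.54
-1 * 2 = -2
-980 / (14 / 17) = -1190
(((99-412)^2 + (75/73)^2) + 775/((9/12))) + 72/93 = 49066166206/495597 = 99004.16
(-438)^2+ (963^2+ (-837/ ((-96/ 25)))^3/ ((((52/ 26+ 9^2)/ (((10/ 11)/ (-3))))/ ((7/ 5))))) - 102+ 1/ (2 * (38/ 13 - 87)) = 17431749674080993/ 16349741056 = 1066178.95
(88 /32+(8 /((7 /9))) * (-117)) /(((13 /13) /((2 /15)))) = -33619 /210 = -160.09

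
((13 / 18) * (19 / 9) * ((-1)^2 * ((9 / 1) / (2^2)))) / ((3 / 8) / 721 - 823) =-178087 / 42723549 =-0.00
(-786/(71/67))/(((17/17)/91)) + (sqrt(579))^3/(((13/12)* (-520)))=-4792242/71 - 1737* sqrt(579)/1690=-67521.10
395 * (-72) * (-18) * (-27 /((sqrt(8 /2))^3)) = -1727730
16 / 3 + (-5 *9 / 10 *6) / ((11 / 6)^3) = 3800 / 3993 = 0.95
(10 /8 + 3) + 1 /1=21 /4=5.25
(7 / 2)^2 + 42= 217 / 4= 54.25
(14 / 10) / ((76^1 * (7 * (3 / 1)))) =1 / 1140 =0.00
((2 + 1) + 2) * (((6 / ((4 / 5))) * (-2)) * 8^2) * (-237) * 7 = 7963200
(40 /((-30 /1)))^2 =16 /9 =1.78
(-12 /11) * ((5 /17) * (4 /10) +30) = -6144 /187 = -32.86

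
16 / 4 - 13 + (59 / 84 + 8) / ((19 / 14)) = -295 / 114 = -2.59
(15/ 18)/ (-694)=-5/ 4164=-0.00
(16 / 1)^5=1048576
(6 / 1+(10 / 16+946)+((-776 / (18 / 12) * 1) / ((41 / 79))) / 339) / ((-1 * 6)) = -316791973 / 2001456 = -158.28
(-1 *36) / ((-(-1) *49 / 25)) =-900 / 49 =-18.37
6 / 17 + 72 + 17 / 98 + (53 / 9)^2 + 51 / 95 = 107.74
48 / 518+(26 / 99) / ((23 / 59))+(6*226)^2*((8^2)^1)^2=4441627381589362 / 589743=7531462656.77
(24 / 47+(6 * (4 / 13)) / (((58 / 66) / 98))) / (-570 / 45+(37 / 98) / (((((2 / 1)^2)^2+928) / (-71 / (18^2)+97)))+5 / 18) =-109614508416000 / 6559271850521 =-16.71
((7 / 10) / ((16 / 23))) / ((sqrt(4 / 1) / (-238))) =-19159 / 160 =-119.74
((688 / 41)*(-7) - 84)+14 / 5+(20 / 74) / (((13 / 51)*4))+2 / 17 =-664749909 / 3352570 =-198.28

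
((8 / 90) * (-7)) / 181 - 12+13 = 8117 / 8145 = 1.00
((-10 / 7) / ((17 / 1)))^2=100 / 14161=0.01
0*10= 0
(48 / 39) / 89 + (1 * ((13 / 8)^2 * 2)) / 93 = 243149 / 3443232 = 0.07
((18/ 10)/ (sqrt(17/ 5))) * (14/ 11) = 126 * sqrt(85)/ 935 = 1.24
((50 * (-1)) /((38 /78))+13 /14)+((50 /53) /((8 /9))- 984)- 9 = -30836321 /28196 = -1093.64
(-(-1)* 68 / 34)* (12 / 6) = 4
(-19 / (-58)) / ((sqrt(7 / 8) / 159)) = 3021*sqrt(14) / 203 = 55.68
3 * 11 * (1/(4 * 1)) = 33/4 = 8.25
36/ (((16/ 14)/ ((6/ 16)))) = 189/ 16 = 11.81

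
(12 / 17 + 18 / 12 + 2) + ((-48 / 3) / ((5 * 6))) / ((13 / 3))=9023 / 2210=4.08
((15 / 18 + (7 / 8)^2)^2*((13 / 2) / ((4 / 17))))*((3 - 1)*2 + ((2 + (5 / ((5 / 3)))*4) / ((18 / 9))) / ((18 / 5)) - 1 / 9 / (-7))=15642600779 / 37158912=420.96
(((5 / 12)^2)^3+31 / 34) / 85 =46548377 / 4314746880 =0.01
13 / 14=0.93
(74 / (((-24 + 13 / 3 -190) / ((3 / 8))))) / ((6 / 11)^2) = -121 / 272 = -0.44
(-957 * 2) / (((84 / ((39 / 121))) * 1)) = -1131 / 154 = -7.34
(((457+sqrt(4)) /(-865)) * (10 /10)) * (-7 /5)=3213 /4325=0.74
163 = 163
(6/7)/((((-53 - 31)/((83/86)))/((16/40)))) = -83/21070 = -0.00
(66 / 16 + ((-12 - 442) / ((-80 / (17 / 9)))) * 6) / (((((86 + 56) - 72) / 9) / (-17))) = -418863 / 2800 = -149.59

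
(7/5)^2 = 49/25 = 1.96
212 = 212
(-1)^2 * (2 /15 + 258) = 3872 /15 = 258.13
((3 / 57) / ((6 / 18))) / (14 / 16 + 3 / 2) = 24 / 361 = 0.07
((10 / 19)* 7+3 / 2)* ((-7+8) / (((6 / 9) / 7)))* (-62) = -128247 / 38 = -3374.92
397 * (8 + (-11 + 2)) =-397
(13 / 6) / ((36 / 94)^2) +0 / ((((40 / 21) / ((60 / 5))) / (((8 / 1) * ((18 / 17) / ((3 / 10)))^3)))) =28717 / 1944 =14.77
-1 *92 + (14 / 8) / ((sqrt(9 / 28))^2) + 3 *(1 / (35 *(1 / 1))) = -27238 / 315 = -86.47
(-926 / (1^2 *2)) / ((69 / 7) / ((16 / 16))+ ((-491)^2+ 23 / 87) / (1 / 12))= -93989 / 587275961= -0.00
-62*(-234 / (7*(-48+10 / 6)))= -43524 / 973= -44.73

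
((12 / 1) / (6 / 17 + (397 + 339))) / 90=17 / 93885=0.00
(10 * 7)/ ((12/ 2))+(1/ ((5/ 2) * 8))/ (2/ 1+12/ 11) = 23833/ 2040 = 11.68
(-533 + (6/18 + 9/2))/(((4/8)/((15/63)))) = -15845/63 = -251.51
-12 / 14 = -6 / 7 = -0.86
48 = 48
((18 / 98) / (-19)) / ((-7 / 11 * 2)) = 99 / 13034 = 0.01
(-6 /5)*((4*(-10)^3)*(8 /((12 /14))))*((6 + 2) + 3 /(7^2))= 2528000 /7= 361142.86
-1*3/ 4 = -3/ 4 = -0.75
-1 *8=-8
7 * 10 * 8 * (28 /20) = 784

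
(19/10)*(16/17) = 152/85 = 1.79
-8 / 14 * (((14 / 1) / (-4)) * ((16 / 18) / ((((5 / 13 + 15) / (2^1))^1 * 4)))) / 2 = 13 / 450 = 0.03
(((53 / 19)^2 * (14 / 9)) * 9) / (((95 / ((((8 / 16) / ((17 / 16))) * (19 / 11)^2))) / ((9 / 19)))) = 2831472 / 3712885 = 0.76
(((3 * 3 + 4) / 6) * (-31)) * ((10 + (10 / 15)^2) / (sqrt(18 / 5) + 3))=-143.24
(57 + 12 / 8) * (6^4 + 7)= 152451 / 2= 76225.50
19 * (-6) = -114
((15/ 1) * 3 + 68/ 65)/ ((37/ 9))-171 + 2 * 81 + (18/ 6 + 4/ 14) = 92359/ 16835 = 5.49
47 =47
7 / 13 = 0.54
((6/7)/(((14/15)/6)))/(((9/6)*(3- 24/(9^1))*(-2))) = -270/49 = -5.51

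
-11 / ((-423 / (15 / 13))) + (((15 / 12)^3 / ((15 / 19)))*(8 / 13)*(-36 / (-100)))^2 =503869 / 1525056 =0.33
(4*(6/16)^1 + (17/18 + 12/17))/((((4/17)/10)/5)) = 6025/9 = 669.44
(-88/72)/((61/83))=-913/549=-1.66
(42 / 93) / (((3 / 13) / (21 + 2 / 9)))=34762 / 837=41.53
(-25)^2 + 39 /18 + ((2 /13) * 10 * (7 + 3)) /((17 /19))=854423 /1326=644.36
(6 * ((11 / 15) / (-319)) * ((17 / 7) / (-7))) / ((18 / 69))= 391 / 21315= 0.02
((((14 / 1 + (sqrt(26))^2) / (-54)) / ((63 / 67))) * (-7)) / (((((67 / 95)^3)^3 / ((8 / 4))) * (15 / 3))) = 51.10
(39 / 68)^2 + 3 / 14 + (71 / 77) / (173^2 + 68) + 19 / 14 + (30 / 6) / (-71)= 1387680060031 / 758306401776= 1.83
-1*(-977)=977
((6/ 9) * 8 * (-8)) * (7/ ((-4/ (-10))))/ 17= -2240/ 51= -43.92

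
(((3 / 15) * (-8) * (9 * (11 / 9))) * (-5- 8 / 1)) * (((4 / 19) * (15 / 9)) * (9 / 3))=4576 / 19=240.84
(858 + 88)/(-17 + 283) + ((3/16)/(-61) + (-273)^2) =9674921681/129808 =74532.55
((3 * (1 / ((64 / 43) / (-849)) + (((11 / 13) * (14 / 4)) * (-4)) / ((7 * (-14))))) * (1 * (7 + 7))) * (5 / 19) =-49821495 / 7904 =-6303.33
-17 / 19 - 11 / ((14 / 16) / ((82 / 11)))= -94.61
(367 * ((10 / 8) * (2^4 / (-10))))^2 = 538756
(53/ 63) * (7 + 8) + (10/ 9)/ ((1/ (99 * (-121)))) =-279245/ 21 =-13297.38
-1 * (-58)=58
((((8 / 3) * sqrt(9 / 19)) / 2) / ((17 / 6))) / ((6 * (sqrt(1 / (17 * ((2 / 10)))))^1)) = 4 * sqrt(1615) / 1615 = 0.10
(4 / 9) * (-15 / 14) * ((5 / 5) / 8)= -5 / 84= -0.06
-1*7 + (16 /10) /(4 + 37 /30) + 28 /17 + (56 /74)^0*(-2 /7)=-99635 /18683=-5.33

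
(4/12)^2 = 1/9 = 0.11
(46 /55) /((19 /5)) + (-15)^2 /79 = 50659 /16511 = 3.07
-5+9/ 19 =-86/ 19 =-4.53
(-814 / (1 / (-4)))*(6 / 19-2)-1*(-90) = -102482 / 19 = -5393.79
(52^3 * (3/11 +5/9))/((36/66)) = 5764928/27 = 213515.85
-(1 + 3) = -4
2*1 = 2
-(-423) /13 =423 /13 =32.54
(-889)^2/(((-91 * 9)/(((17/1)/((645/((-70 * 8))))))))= 214967312/15093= 14242.85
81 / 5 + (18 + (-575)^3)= -950546704 / 5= -190109340.80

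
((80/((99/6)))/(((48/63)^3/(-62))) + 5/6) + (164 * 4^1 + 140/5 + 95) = 211553/2112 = 100.17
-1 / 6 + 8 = 47 / 6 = 7.83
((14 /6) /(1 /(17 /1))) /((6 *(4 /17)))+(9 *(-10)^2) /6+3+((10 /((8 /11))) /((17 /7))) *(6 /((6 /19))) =353333 /1224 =288.67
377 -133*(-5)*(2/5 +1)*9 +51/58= 507899/58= 8756.88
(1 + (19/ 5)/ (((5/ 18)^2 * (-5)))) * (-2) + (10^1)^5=62511062/ 625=100017.70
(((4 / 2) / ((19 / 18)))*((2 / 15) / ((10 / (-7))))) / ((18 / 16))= -224 / 1425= -0.16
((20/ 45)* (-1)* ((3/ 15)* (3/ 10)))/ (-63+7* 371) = -0.00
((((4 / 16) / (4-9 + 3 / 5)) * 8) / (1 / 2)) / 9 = -0.10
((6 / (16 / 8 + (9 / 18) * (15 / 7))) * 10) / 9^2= 280 / 1161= 0.24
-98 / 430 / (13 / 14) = -0.25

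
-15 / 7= -2.14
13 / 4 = 3.25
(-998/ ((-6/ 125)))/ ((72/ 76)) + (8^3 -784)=1170437/ 54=21674.76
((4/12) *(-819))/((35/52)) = -2028/5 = -405.60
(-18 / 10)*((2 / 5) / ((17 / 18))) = -324 / 425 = -0.76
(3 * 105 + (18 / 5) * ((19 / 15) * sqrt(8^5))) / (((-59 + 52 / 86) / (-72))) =12040 / 31 + 1673216 * sqrt(2) / 2325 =1406.14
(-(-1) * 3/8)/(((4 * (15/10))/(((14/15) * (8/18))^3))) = 10976/2460375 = 0.00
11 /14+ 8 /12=61 /42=1.45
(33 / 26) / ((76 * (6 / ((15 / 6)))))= 55 / 7904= 0.01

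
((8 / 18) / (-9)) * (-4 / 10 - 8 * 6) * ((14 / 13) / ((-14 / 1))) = -968 / 5265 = -0.18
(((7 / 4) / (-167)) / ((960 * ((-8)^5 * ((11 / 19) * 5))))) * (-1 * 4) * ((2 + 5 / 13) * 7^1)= -28861 / 3756156518400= -0.00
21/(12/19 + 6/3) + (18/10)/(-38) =3768/475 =7.93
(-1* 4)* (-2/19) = 8/19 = 0.42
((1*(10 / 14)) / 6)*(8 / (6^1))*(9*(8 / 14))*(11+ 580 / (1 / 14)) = 325240 / 49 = 6637.55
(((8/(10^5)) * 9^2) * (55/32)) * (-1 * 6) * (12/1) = -8019/10000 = -0.80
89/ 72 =1.24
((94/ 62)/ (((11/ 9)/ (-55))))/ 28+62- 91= -27287/ 868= -31.44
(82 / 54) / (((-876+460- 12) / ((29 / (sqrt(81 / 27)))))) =-1189 * sqrt(3) / 34668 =-0.06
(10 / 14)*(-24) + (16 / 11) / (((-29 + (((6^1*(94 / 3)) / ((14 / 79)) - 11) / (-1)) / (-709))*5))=-450985328 / 26291265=-17.15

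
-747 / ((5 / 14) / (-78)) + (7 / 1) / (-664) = 541640701 / 3320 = 163144.79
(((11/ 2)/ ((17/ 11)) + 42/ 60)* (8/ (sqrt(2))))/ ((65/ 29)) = 41992* sqrt(2)/ 5525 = 10.75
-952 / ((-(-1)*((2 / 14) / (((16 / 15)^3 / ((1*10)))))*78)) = -6823936 / 658125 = -10.37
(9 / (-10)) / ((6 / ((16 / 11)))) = -12 / 55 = -0.22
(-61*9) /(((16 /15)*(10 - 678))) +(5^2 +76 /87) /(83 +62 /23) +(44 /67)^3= 747259174163581 /551222238132288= 1.36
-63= -63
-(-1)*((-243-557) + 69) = -731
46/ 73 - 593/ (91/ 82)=-3545512/ 6643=-533.72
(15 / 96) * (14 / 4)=35 / 64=0.55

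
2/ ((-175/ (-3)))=6/ 175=0.03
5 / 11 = 0.45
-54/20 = -27/10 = -2.70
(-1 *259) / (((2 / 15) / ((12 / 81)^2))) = -42.63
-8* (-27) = 216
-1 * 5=-5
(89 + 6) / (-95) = -1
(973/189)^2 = 19321/729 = 26.50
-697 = -697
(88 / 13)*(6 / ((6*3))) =88 / 39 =2.26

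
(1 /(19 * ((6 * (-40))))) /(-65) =1 /296400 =0.00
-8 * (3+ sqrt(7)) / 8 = -5.65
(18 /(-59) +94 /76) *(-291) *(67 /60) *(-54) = 366563097 /22420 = 16349.83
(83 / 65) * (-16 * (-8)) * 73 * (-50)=-7755520 / 13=-596578.46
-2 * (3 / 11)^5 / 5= -486 / 805255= -0.00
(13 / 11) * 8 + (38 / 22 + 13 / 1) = 266 / 11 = 24.18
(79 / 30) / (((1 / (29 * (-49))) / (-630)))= 2357439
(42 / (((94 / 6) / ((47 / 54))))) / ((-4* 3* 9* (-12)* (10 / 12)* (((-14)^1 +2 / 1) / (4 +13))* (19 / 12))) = -119 / 61560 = -0.00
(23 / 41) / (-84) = -23 / 3444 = -0.01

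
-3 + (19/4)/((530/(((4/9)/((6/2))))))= -42911/14310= -3.00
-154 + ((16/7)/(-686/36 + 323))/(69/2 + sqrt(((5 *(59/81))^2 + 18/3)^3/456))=-892153701084575648074318/5793214160524924732291-38689551032256 *sqrt(14408574)/5793214160524924732291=-154.00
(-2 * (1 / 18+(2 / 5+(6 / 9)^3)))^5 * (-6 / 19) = 689461762486 / 283988784375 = 2.43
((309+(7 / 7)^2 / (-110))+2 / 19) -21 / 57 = 645241 / 2090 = 308.73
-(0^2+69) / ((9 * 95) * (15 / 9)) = -23 / 475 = -0.05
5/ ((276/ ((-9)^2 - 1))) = 100/ 69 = 1.45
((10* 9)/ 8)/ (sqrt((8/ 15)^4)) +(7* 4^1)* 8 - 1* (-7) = 69261/ 256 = 270.55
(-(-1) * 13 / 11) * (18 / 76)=117 / 418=0.28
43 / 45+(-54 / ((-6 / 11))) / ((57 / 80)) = 119617 / 855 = 139.90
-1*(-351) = 351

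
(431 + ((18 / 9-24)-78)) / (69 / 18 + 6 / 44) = 10923 / 131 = 83.38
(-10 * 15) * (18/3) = -900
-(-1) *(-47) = -47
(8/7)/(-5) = -8/35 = -0.23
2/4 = 1/2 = 0.50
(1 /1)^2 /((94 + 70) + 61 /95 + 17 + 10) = 95 /18206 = 0.01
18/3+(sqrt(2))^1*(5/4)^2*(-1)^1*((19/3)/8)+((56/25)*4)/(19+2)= 482/75- 475*sqrt(2)/384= 4.68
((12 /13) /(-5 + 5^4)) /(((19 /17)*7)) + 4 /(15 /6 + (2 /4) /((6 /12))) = 306331 /267995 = 1.14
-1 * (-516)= 516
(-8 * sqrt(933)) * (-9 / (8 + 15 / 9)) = 216 * sqrt(933) / 29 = 227.51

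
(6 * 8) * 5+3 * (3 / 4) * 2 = 489 / 2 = 244.50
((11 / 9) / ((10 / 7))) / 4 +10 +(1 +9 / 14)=29879 / 2520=11.86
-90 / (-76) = 45 / 38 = 1.18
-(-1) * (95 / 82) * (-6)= -285 / 41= -6.95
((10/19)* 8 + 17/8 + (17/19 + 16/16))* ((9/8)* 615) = 6924285/1216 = 5694.31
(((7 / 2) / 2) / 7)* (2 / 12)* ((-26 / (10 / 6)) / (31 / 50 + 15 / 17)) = -1105 / 2554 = -0.43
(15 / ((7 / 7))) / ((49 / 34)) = 510 / 49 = 10.41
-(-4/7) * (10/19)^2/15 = 80/7581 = 0.01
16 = 16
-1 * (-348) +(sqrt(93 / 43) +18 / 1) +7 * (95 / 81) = sqrt(3999) / 43 +30311 / 81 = 375.68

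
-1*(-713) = 713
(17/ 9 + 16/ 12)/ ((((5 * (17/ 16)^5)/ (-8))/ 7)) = -1702887424/ 63893565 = -26.65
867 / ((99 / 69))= 6647 / 11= 604.27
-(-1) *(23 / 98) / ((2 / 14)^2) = 23 / 2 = 11.50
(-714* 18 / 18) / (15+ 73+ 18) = -357 / 53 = -6.74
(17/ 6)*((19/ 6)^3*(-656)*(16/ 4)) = -19122892/ 81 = -236085.09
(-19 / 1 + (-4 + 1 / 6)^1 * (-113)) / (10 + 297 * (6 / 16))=9940 / 2913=3.41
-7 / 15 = -0.47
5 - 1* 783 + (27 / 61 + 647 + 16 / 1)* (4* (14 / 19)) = 71822 / 61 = 1177.41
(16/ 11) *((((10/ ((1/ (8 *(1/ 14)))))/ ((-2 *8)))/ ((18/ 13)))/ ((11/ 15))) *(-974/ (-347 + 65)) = -633100/ 358281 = -1.77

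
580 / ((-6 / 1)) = -96.67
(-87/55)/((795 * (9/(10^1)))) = -58/26235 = -0.00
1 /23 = 0.04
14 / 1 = 14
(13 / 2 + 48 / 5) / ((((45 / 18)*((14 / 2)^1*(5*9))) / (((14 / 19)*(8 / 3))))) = 2576 / 64125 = 0.04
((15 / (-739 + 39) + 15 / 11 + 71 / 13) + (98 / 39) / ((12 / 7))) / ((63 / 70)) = 1490009 / 162162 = 9.19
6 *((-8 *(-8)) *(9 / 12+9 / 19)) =8928 / 19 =469.89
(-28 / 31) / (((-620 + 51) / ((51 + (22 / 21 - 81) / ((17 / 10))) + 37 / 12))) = 3357 / 299863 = 0.01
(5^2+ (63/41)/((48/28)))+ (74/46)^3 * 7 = 109822893/1995388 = 55.04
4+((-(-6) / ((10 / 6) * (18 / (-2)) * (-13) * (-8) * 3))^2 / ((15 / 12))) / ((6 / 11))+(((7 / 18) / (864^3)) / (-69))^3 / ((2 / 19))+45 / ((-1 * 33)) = 629815838696046766960293592364478428366429 / 238895444507333272776621629072927096832000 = 2.64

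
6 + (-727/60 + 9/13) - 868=-681271/780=-873.42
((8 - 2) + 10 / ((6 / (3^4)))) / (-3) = -47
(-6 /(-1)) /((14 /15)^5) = 2278125 /268912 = 8.47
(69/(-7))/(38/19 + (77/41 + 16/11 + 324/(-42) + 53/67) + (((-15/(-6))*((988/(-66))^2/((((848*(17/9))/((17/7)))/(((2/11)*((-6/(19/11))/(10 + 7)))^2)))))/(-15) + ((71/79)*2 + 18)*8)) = -9250658940743/147142208340186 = -0.06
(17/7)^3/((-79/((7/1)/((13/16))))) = -78608/50323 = -1.56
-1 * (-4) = 4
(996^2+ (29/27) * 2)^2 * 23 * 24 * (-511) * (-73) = 4924116803492195495200/243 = 20263855158404096688.07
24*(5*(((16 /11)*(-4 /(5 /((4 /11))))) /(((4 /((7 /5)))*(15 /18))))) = -64512 /3025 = -21.33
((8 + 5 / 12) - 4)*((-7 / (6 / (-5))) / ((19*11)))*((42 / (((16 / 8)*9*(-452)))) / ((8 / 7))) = -0.00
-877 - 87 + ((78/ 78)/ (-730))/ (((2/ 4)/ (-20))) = -70368/ 73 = -963.95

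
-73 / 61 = -1.20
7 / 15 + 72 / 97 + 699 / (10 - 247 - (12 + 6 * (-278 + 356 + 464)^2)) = 1033268734 / 854974005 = 1.21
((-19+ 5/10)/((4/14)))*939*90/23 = -10944045/46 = -237914.02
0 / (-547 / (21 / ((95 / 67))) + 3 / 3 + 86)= 0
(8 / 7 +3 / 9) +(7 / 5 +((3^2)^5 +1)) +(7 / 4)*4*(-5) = 6196877 / 105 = 59017.88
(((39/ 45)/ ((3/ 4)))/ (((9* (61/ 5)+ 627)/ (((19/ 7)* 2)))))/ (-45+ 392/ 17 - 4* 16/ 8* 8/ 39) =-109174/ 302396535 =-0.00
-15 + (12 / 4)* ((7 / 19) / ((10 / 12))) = -1299 / 95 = -13.67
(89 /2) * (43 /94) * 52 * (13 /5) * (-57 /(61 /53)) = -1953871023 /14335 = -136300.73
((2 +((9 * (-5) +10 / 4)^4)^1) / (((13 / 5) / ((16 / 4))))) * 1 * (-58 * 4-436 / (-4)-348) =-122932547235 / 52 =-2364087446.83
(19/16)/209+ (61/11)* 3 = 2929/176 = 16.64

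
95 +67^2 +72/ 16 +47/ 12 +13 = 55265/ 12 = 4605.42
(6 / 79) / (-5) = -6 / 395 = -0.02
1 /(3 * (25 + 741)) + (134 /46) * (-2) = -307909 /52854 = -5.83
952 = 952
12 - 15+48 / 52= -27 / 13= -2.08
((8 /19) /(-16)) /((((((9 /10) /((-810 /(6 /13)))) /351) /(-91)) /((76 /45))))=-2768220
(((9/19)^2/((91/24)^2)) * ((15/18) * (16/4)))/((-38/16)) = -1244160/56799379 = -0.02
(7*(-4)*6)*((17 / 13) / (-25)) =2856 / 325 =8.79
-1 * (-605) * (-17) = -10285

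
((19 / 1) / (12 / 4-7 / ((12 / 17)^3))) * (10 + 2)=-393984 / 29207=-13.49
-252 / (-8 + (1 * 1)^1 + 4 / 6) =756 / 19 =39.79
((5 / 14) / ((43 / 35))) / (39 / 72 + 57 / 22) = 3300 / 35561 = 0.09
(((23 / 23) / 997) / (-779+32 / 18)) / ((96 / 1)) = -3 / 223168480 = -0.00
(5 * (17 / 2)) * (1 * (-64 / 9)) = -2720 / 9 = -302.22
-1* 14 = -14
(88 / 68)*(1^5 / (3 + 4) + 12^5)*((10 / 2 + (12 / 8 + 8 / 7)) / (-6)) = -2050128025 / 4998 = -410189.68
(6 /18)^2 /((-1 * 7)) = -1 /63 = -0.02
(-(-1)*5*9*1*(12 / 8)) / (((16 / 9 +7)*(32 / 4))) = 1215 / 1264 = 0.96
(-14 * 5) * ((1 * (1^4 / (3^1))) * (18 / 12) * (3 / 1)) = -105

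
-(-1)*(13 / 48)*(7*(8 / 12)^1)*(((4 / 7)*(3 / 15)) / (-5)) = -0.03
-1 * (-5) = 5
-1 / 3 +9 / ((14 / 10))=128 / 21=6.10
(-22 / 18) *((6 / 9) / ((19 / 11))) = -242 / 513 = -0.47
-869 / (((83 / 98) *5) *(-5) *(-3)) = -85162 / 6225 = -13.68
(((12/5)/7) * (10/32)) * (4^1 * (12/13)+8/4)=111/182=0.61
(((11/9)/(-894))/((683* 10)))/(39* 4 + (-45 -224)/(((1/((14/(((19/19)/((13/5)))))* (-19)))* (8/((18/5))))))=-55/23046183925362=-0.00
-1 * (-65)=65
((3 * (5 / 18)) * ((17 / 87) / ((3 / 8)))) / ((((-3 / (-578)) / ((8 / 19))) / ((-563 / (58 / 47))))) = -20800462880 / 1294299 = -16070.83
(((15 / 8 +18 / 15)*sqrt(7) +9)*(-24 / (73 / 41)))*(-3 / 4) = 45387*sqrt(7) / 1460 +6642 / 73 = 173.23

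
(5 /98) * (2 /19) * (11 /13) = 55 /12103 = 0.00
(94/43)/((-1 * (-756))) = 47/16254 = 0.00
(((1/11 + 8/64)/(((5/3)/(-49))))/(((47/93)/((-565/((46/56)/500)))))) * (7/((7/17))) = 873211200750/11891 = 73434631.30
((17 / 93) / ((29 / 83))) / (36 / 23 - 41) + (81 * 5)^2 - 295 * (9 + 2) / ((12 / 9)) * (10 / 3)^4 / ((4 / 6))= -2103734422184 / 7338537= -286669.46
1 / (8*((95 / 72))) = 9 / 95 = 0.09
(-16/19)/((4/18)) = -72/19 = -3.79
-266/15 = -17.73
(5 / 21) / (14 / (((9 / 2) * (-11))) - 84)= -165 / 58408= -0.00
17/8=2.12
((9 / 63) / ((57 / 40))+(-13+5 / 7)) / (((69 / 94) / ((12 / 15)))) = -13.28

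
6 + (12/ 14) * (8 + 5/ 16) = 105/ 8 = 13.12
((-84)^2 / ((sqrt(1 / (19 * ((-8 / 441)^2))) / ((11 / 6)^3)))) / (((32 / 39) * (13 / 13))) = 17303 * sqrt(19) / 18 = 4190.11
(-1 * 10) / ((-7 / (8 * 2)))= 160 / 7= 22.86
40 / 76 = 10 / 19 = 0.53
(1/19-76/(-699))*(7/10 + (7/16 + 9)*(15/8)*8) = 1283657/55920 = 22.96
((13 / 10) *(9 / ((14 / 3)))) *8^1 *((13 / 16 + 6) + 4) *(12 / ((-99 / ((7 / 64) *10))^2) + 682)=1282814506961 / 8673280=147904.20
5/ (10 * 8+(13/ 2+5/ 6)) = 15/ 262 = 0.06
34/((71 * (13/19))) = 0.70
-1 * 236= -236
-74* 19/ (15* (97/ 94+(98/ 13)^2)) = -22335716/ 13787535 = -1.62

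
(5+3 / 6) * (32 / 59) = 176 / 59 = 2.98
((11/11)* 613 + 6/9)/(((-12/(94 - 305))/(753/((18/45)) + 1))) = 1463294917/72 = 20323540.51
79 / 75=1.05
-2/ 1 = -2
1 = 1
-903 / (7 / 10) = -1290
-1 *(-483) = 483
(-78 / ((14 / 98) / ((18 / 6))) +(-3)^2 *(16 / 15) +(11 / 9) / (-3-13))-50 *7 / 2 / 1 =-1298503 / 720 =-1803.48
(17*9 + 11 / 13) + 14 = 2182 / 13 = 167.85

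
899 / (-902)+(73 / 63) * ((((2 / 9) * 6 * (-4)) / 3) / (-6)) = -1002431 / 1534302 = -0.65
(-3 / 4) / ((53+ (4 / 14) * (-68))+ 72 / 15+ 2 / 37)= -1295 / 66348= -0.02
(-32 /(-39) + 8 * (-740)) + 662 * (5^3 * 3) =242330.82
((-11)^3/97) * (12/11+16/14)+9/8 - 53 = -448281/5432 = -82.53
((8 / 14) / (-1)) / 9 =-0.06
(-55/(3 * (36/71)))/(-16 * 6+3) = 3905/10044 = 0.39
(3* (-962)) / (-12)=481 / 2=240.50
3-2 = 1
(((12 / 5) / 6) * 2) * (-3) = -2.40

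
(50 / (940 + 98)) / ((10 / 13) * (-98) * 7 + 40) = -65 / 658092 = -0.00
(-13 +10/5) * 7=-77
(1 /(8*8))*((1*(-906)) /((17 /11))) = -4983 /544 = -9.16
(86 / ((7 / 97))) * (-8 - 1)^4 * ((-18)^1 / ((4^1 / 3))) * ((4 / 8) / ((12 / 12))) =-738880137 / 14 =-52777152.64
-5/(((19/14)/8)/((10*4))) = -22400/19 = -1178.95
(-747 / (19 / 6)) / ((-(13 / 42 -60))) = -188244 / 47633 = -3.95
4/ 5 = 0.80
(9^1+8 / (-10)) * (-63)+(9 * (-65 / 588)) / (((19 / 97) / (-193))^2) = -341896707723 / 353780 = -966410.50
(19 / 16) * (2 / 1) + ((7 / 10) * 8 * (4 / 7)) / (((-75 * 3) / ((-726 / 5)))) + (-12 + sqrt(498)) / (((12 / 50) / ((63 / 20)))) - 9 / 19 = 139.36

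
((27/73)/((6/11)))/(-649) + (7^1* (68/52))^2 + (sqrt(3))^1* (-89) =121981333/1455766 - 89* sqrt(3) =-70.36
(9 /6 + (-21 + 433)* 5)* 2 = 4123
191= 191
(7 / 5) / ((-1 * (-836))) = 7 / 4180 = 0.00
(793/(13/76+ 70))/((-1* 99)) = -60268/527967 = -0.11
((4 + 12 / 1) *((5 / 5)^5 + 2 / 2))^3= 32768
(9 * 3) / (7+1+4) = 9 / 4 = 2.25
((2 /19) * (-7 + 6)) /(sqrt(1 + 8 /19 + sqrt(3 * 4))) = -2 * sqrt(19) /(19 * sqrt(27 + 38 * sqrt(3))) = -0.05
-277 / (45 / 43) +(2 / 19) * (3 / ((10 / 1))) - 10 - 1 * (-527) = 252.34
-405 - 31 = -436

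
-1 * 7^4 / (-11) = 2401 / 11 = 218.27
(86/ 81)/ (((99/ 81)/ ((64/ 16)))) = 344/ 99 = 3.47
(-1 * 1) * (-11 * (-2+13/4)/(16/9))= 495/64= 7.73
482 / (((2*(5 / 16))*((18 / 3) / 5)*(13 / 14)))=26992 / 39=692.10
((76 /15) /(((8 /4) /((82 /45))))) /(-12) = -779 /2025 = -0.38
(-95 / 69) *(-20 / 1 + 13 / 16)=29165 / 1104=26.42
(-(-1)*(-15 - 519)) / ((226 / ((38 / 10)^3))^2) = -12561250227 / 399031250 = -31.48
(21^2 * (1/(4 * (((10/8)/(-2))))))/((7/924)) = -116424/5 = -23284.80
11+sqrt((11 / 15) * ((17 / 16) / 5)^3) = 17 * sqrt(561) / 4800+11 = 11.08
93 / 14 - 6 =9 / 14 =0.64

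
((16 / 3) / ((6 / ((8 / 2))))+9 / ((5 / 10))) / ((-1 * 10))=-97 / 45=-2.16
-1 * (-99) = 99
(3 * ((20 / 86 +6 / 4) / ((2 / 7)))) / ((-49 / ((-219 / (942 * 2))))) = 32631 / 756112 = 0.04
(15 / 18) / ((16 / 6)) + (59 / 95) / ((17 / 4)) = 11851 / 25840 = 0.46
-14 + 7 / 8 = -105 / 8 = -13.12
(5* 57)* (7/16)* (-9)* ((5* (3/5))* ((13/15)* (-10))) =233415/8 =29176.88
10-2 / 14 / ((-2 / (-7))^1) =19 / 2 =9.50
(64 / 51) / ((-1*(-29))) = 64 / 1479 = 0.04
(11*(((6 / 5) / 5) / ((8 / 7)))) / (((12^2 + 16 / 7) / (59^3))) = 332097843 / 102400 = 3243.14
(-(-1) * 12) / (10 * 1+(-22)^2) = 6 / 247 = 0.02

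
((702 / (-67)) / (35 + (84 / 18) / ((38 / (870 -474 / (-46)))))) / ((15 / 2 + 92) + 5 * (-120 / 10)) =-102258 / 55168939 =-0.00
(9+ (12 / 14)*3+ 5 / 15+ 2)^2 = 85264 / 441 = 193.34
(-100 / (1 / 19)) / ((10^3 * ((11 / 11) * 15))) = -19 / 150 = -0.13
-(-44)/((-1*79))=-44/79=-0.56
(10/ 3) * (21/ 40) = 7/ 4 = 1.75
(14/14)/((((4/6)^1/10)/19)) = 285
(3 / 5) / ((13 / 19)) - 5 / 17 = 644 / 1105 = 0.58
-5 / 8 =-0.62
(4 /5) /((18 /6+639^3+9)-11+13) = 4 /1304585665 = 0.00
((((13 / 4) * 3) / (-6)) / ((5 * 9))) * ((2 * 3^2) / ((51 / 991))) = -12883 / 1020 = -12.63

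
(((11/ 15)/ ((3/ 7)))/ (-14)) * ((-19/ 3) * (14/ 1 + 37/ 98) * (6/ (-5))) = -13.36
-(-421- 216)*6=3822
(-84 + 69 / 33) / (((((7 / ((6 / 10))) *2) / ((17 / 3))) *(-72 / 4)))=15317 / 13860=1.11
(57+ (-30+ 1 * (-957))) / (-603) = 310 / 201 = 1.54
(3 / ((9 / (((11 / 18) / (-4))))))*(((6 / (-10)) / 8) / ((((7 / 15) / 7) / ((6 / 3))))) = 11 / 96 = 0.11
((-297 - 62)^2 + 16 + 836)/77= 129733/77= 1684.84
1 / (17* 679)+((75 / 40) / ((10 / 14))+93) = 8830403 / 92344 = 95.63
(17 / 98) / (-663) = -1 / 3822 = -0.00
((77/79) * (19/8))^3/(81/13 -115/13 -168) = -40707678011/559902977024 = -0.07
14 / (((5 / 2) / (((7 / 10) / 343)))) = 0.01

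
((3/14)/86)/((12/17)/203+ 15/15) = 1479/595636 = 0.00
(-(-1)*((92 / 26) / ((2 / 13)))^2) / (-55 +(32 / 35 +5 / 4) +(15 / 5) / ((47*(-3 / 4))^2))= -490795620 / 49017679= -10.01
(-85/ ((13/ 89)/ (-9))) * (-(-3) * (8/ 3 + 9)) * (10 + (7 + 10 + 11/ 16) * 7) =5101949475/ 208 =24528603.25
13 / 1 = 13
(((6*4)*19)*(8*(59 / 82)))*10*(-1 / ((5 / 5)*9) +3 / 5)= 1578368 / 123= 12832.26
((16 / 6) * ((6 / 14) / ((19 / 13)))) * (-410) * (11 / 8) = -58630 / 133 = -440.83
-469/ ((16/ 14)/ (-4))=3283/ 2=1641.50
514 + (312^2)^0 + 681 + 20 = 1216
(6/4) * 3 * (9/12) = 3.38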